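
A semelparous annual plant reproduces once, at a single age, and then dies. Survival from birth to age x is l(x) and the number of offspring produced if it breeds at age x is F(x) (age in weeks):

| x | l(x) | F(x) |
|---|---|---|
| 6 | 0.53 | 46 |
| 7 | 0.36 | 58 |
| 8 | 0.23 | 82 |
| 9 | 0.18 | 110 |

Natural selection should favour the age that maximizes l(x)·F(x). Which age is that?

6

Expected offspring if breeding at age x = l(x) × F(x):
  age 6: 0.53 × 46 = 24.380
  age 7: 0.36 × 58 = 20.880
  age 8: 0.23 × 82 = 18.860
  age 9: 0.18 × 110 = 19.800
Maximum at age 6 (24.380).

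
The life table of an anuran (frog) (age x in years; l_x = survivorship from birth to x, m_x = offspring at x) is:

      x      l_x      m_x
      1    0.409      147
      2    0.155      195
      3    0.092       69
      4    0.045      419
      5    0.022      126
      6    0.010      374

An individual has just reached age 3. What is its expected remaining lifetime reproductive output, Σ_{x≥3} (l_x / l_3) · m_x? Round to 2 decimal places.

344.73

l_3 = 0.092. Conditional survival from age 3 to x is l_x / l_3.
  x=3: (0.092/0.092) × 69 = 69.0000
  x=4: (0.045/0.092) × 419 = 204.9457
  x=5: (0.022/0.092) × 126 = 30.1304
  x=6: (0.010/0.092) × 374 = 40.6522
Sum = 69.0000 + 204.9457 + 30.1304 + 40.6522 = 344.7283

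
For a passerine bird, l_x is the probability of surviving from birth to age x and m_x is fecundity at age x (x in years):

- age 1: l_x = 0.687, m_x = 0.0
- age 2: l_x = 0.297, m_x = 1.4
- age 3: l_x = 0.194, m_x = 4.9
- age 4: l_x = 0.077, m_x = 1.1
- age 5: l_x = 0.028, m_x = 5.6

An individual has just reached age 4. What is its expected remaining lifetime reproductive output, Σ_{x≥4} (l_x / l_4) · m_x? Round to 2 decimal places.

3.14

l_4 = 0.077. Conditional survival from age 4 to x is l_x / l_4.
  x=4: (0.077/0.077) × 1.1 = 1.1000
  x=5: (0.028/0.077) × 5.6 = 2.0364
Sum = 1.1000 + 2.0364 = 3.1364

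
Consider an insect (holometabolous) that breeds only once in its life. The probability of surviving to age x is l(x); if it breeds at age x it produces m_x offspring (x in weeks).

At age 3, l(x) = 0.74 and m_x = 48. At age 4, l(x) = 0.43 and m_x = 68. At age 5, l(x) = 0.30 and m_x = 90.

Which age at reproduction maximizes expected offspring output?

3

Expected offspring if breeding at age x = l(x) × m_x:
  age 3: 0.74 × 48 = 35.520
  age 4: 0.43 × 68 = 29.240
  age 5: 0.30 × 90 = 27.000
Maximum at age 3 (35.520).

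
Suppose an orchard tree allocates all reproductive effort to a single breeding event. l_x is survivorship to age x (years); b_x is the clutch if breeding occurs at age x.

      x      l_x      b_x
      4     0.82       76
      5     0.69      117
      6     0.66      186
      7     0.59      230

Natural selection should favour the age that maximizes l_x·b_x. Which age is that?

Expected offspring if breeding at age x = l_x × b_x:
  age 4: 0.82 × 76 = 62.320
  age 5: 0.69 × 117 = 80.730
  age 6: 0.66 × 186 = 122.760
  age 7: 0.59 × 230 = 135.700
Maximum at age 7 (135.700).

7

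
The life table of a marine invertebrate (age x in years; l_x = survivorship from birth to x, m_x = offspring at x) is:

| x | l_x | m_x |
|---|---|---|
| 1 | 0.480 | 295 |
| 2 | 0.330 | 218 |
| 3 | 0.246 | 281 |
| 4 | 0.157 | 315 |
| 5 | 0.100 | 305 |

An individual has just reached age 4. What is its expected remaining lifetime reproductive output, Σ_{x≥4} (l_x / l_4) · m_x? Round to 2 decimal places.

l_4 = 0.157. Conditional survival from age 4 to x is l_x / l_4.
  x=4: (0.157/0.157) × 315 = 315.0000
  x=5: (0.100/0.157) × 305 = 194.2675
Sum = 315.0000 + 194.2675 = 509.2675

509.27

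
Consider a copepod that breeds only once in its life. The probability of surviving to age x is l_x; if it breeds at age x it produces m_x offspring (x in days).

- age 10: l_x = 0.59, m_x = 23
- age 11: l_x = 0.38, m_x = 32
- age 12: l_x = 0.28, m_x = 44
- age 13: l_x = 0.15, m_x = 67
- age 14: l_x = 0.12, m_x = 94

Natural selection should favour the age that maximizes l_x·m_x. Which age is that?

Expected offspring if breeding at age x = l_x × m_x:
  age 10: 0.59 × 23 = 13.570
  age 11: 0.38 × 32 = 12.160
  age 12: 0.28 × 44 = 12.320
  age 13: 0.15 × 67 = 10.050
  age 14: 0.12 × 94 = 11.280
Maximum at age 10 (13.570).

10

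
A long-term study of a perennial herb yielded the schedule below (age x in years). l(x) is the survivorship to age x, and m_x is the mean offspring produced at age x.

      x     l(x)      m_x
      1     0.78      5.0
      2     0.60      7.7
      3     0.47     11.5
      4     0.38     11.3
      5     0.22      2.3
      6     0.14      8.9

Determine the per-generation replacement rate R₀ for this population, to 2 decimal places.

19.97

R₀ = Σ l(x) m_x:
  age 1: 0.78 × 5.0 = 3.9000
  age 2: 0.60 × 7.7 = 4.6200
  age 3: 0.47 × 11.5 = 5.4050
  age 4: 0.38 × 11.3 = 4.2940
  age 5: 0.22 × 2.3 = 0.5060
  age 6: 0.14 × 8.9 = 1.2460
R₀ = 3.9000 + 4.6200 + 5.4050 + 4.2940 + 0.5060 + 1.2460 = 19.9710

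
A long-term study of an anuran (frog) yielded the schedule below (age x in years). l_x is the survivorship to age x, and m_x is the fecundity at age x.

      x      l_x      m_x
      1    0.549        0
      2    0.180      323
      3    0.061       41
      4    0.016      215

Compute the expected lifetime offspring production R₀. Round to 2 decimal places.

64.08

R₀ = Σ l_x m_x:
  age 1: 0.549 × 0 = 0.0000
  age 2: 0.180 × 323 = 58.1400
  age 3: 0.061 × 41 = 2.5010
  age 4: 0.016 × 215 = 3.4400
R₀ = 0.0000 + 58.1400 + 2.5010 + 3.4400 = 64.0810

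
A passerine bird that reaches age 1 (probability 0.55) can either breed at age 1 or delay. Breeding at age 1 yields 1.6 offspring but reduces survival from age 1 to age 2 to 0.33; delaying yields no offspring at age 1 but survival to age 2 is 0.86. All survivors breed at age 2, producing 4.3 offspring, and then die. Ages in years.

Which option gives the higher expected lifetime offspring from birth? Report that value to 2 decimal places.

2.03

breed at age 1: R₀ = 0.55 × (1.6 + 0.33 × 4.3) = 0.55 × 3.0190 = 1.6605
delay to age 2: R₀ = 0.55 × (0.86 × 4.3) = 0.55 × 3.6980 = 2.0339
Higher: delay to age 2 (2.0339).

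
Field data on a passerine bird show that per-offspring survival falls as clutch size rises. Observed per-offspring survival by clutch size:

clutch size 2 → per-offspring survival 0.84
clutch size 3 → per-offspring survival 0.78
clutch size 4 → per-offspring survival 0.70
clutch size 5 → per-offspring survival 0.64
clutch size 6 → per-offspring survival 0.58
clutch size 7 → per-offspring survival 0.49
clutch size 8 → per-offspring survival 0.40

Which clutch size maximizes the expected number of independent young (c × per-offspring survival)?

Expected independent young = c × s(c):
  c=2: 2 × 0.84 = 1.680
  c=3: 3 × 0.78 = 2.340
  c=4: 4 × 0.70 = 2.800
  c=5: 5 × 0.64 = 3.200
  c=6: 6 × 0.58 = 3.480
  c=7: 7 × 0.49 = 3.430
  c=8: 8 × 0.40 = 3.200
Maximum at c = 6 (3.480 independent young).

6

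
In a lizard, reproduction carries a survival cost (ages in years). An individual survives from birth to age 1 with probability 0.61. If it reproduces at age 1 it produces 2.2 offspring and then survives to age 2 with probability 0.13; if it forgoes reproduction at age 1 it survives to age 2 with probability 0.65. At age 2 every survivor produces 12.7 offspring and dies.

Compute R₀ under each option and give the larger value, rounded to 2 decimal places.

5.04

breed at age 1: R₀ = 0.61 × (2.2 + 0.13 × 12.7) = 0.61 × 3.8510 = 2.3491
delay to age 2: R₀ = 0.61 × (0.65 × 12.7) = 0.61 × 8.2550 = 5.0355
Higher: delay to age 2 (5.0355).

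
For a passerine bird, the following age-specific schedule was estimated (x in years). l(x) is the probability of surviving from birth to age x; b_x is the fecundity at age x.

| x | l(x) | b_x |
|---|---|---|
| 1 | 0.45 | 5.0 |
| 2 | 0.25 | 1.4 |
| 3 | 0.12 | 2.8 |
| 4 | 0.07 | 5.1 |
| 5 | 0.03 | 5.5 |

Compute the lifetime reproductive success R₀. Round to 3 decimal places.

R₀ = Σ l(x) b_x:
  age 1: 0.45 × 5.0 = 2.2500
  age 2: 0.25 × 1.4 = 0.3500
  age 3: 0.12 × 2.8 = 0.3360
  age 4: 0.07 × 5.1 = 0.3570
  age 5: 0.03 × 5.5 = 0.1650
R₀ = 2.2500 + 0.3500 + 0.3360 + 0.3570 + 0.1650 = 3.4580

3.458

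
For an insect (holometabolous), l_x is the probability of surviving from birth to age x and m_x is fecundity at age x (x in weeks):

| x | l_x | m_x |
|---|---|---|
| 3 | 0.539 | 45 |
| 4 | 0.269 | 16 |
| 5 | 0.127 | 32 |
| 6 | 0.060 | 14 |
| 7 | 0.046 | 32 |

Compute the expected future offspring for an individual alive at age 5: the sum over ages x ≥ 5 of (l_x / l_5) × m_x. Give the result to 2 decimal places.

50.20

l_5 = 0.127. Conditional survival from age 5 to x is l_x / l_5.
  x=5: (0.127/0.127) × 32 = 32.0000
  x=6: (0.060/0.127) × 14 = 6.6142
  x=7: (0.046/0.127) × 32 = 11.5906
Sum = 32.0000 + 6.6142 + 11.5906 = 50.2047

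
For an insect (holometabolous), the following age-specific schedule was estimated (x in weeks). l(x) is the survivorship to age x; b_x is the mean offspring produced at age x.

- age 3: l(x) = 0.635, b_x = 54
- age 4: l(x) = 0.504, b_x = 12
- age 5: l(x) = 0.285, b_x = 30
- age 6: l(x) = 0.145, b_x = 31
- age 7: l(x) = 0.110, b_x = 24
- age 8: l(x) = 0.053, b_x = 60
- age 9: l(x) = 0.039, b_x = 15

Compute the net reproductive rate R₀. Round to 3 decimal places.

R₀ = Σ l(x) b_x:
  age 3: 0.635 × 54 = 34.2900
  age 4: 0.504 × 12 = 6.0480
  age 5: 0.285 × 30 = 8.5500
  age 6: 0.145 × 31 = 4.4950
  age 7: 0.110 × 24 = 2.6400
  age 8: 0.053 × 60 = 3.1800
  age 9: 0.039 × 15 = 0.5850
R₀ = 34.2900 + 6.0480 + 8.5500 + 4.4950 + 2.6400 + 3.1800 + 0.5850 = 59.7880

59.788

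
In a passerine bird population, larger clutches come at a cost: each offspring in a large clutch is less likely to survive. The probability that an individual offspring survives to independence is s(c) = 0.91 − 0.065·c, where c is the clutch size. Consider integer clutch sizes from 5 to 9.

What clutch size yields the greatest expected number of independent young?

7

Expected independent young = c × s(c):
  c=5: 5 × 0.585 = 2.925
  c=6: 6 × 0.520 = 3.120
  c=7: 7 × 0.455 = 3.185
  c=8: 8 × 0.390 = 3.120
  c=9: 9 × 0.325 = 2.925
Maximum at c = 7 (3.185 independent young).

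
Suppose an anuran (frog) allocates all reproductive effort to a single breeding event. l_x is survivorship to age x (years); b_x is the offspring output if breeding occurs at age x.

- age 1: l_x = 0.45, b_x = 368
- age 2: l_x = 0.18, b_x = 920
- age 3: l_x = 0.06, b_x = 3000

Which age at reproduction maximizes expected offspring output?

Expected offspring if breeding at age x = l_x × b_x:
  age 1: 0.45 × 368 = 165.600
  age 2: 0.18 × 920 = 165.600
  age 3: 0.06 × 3000 = 180.000
Maximum at age 3 (180.000).

3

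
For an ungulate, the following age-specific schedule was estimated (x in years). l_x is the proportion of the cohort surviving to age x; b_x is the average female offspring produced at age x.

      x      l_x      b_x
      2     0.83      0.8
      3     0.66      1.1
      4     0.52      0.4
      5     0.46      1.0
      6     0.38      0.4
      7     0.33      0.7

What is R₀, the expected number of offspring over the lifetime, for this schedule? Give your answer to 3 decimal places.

2.441

R₀ = Σ l_x b_x:
  age 2: 0.83 × 0.8 = 0.6640
  age 3: 0.66 × 1.1 = 0.7260
  age 4: 0.52 × 0.4 = 0.2080
  age 5: 0.46 × 1.0 = 0.4600
  age 6: 0.38 × 0.4 = 0.1520
  age 7: 0.33 × 0.7 = 0.2310
R₀ = 0.6640 + 0.7260 + 0.2080 + 0.4600 + 0.1520 + 0.2310 = 2.4410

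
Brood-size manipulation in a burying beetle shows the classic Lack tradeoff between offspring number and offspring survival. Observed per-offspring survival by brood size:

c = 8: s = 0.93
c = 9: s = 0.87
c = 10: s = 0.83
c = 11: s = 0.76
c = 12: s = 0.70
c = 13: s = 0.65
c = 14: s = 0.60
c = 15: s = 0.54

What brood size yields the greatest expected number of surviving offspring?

13

Expected surviving offspring = c × s(c):
  c=8: 8 × 0.93 = 7.440
  c=9: 9 × 0.87 = 7.830
  c=10: 10 × 0.83 = 8.300
  c=11: 11 × 0.76 = 8.360
  c=12: 12 × 0.70 = 8.400
  c=13: 13 × 0.65 = 8.450
  c=14: 14 × 0.60 = 8.400
  c=15: 15 × 0.54 = 8.100
Maximum at c = 13 (8.450 surviving offspring).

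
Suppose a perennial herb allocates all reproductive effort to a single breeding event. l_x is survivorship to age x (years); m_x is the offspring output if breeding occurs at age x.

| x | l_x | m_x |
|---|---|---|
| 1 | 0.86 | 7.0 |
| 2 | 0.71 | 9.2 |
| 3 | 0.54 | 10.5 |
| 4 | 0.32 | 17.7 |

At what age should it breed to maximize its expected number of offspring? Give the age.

2

Expected offspring if breeding at age x = l_x × m_x:
  age 1: 0.86 × 7.0 = 6.020
  age 2: 0.71 × 9.2 = 6.532
  age 3: 0.54 × 10.5 = 5.670
  age 4: 0.32 × 17.7 = 5.664
Maximum at age 2 (6.532).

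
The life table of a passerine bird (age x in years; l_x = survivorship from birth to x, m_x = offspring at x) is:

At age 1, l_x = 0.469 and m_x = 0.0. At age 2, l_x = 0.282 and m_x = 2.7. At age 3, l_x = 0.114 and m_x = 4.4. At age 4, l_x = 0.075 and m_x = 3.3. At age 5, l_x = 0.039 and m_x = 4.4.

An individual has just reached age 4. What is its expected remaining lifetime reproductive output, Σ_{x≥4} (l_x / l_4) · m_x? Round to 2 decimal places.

5.59

l_4 = 0.075. Conditional survival from age 4 to x is l_x / l_4.
  x=4: (0.075/0.075) × 3.3 = 3.3000
  x=5: (0.039/0.075) × 4.4 = 2.2880
Sum = 3.3000 + 2.2880 = 5.5880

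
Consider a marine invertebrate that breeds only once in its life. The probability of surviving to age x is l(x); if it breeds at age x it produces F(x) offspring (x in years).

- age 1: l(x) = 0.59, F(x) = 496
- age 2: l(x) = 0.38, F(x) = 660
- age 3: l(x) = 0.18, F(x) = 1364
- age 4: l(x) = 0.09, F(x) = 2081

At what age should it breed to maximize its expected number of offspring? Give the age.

1

Expected offspring if breeding at age x = l(x) × F(x):
  age 1: 0.59 × 496 = 292.640
  age 2: 0.38 × 660 = 250.800
  age 3: 0.18 × 1364 = 245.520
  age 4: 0.09 × 2081 = 187.290
Maximum at age 1 (292.640).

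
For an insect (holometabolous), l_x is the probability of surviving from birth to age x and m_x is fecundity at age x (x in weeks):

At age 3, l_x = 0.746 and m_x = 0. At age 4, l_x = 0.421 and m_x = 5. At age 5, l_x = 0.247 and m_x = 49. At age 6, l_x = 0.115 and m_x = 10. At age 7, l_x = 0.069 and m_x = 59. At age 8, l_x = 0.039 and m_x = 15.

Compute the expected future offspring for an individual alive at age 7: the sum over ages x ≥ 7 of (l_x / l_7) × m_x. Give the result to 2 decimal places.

l_7 = 0.069. Conditional survival from age 7 to x is l_x / l_7.
  x=7: (0.069/0.069) × 59 = 59.0000
  x=8: (0.039/0.069) × 15 = 8.4783
Sum = 59.0000 + 8.4783 = 67.4783

67.48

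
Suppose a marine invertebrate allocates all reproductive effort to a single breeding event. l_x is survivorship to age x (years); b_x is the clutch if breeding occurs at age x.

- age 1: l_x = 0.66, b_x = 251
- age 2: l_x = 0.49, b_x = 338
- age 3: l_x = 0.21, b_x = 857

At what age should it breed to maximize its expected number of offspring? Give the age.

3

Expected offspring if breeding at age x = l_x × b_x:
  age 1: 0.66 × 251 = 165.660
  age 2: 0.49 × 338 = 165.620
  age 3: 0.21 × 857 = 179.970
Maximum at age 3 (179.970).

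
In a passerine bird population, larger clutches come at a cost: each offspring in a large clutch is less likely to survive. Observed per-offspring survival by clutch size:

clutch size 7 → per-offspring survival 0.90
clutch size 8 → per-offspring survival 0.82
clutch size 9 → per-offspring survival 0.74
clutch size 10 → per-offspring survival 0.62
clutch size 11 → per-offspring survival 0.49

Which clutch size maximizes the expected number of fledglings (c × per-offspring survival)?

9

Expected fledglings = c × s(c):
  c=7: 7 × 0.90 = 6.300
  c=8: 8 × 0.82 = 6.560
  c=9: 9 × 0.74 = 6.660
  c=10: 10 × 0.62 = 6.200
  c=11: 11 × 0.49 = 5.390
Maximum at c = 9 (6.660 fledglings).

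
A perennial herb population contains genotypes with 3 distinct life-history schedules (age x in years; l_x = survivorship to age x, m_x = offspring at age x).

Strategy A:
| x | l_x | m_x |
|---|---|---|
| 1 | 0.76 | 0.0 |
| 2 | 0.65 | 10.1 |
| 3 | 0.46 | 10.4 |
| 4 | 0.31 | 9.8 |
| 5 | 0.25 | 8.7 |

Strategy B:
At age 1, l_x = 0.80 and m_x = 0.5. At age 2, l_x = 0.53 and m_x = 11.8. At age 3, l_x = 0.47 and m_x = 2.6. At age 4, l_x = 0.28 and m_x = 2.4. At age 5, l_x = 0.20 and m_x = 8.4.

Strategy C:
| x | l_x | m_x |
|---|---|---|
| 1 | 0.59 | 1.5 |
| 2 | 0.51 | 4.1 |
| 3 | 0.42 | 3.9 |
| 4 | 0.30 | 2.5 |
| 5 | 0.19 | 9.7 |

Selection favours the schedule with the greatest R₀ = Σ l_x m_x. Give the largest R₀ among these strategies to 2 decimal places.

Strategy A: R₀ = 0.76×0.0 + 0.65×10.1 + 0.46×10.4 + 0.31×9.8 + 0.25×8.7 = 16.5620
Strategy B: R₀ = 0.80×0.5 + 0.53×11.8 + 0.47×2.6 + 0.28×2.4 + 0.20×8.4 = 10.2280
Strategy C: R₀ = 0.59×1.5 + 0.51×4.1 + 0.42×3.9 + 0.30×2.5 + 0.19×9.7 = 7.2070
Highest R₀: strategy A with 16.5620.

16.56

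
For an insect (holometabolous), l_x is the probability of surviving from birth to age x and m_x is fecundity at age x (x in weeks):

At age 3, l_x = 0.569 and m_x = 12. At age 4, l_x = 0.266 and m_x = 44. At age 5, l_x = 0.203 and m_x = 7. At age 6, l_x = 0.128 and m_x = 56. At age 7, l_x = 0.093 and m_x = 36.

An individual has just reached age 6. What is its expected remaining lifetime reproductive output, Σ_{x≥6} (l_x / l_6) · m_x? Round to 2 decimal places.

82.16

l_6 = 0.128. Conditional survival from age 6 to x is l_x / l_6.
  x=6: (0.128/0.128) × 56 = 56.0000
  x=7: (0.093/0.128) × 36 = 26.1562
Sum = 56.0000 + 26.1562 = 82.1562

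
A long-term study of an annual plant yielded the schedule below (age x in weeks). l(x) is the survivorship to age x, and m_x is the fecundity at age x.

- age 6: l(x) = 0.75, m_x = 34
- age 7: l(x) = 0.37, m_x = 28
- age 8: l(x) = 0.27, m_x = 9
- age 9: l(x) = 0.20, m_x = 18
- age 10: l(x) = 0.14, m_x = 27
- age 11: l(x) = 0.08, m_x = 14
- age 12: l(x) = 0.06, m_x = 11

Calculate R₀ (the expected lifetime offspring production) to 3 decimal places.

R₀ = Σ l(x) m_x:
  age 6: 0.75 × 34 = 25.5000
  age 7: 0.37 × 28 = 10.3600
  age 8: 0.27 × 9 = 2.4300
  age 9: 0.20 × 18 = 3.6000
  age 10: 0.14 × 27 = 3.7800
  age 11: 0.08 × 14 = 1.1200
  age 12: 0.06 × 11 = 0.6600
R₀ = 25.5000 + 10.3600 + 2.4300 + 3.6000 + 3.7800 + 1.1200 + 0.6600 = 47.4500

47.450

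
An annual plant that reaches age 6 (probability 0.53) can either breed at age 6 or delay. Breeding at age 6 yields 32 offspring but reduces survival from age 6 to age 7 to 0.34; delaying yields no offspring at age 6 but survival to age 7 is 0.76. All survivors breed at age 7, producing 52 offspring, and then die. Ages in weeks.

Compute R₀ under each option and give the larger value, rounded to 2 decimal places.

26.33

breed at age 6: R₀ = 0.53 × (32 + 0.34 × 52) = 0.53 × 49.6800 = 26.3304
delay to age 7: R₀ = 0.53 × (0.76 × 52) = 0.53 × 39.5200 = 20.9456
Higher: breed at age 6 (26.3304).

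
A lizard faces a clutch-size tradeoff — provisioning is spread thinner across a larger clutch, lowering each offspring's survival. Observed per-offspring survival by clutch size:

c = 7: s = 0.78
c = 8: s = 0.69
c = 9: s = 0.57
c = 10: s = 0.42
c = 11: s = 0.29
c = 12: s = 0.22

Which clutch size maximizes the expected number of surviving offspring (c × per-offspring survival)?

8

Expected surviving offspring = c × s(c):
  c=7: 7 × 0.78 = 5.460
  c=8: 8 × 0.69 = 5.520
  c=9: 9 × 0.57 = 5.130
  c=10: 10 × 0.42 = 4.200
  c=11: 11 × 0.29 = 3.190
  c=12: 12 × 0.22 = 2.640
Maximum at c = 8 (5.520 surviving offspring).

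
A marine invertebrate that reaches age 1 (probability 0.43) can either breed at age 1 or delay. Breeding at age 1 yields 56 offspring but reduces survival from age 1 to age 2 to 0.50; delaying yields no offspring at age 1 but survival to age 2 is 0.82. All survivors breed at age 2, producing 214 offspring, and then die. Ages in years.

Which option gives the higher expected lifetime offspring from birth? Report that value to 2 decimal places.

75.46

breed at age 1: R₀ = 0.43 × (56 + 0.50 × 214) = 0.43 × 163.0000 = 70.0900
delay to age 2: R₀ = 0.43 × (0.82 × 214) = 0.43 × 175.4800 = 75.4564
Higher: delay to age 2 (75.4564).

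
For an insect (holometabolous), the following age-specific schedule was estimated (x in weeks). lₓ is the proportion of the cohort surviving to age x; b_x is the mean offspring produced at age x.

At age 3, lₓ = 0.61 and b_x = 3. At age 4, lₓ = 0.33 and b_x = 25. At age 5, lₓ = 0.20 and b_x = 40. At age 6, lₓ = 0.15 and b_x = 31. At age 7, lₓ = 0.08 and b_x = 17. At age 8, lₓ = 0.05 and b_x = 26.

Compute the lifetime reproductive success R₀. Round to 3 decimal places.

25.390

R₀ = Σ lₓ b_x:
  age 3: 0.61 × 3 = 1.8300
  age 4: 0.33 × 25 = 8.2500
  age 5: 0.20 × 40 = 8.0000
  age 6: 0.15 × 31 = 4.6500
  age 7: 0.08 × 17 = 1.3600
  age 8: 0.05 × 26 = 1.3000
R₀ = 1.8300 + 8.2500 + 8.0000 + 4.6500 + 1.3600 + 1.3000 = 25.3900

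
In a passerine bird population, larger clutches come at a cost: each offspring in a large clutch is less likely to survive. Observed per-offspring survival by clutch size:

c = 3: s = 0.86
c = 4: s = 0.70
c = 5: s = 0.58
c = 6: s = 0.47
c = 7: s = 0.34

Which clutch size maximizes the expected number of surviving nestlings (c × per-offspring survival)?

Expected surviving nestlings = c × s(c):
  c=3: 3 × 0.86 = 2.580
  c=4: 4 × 0.70 = 2.800
  c=5: 5 × 0.58 = 2.900
  c=6: 6 × 0.47 = 2.820
  c=7: 7 × 0.34 = 2.380
Maximum at c = 5 (2.900 surviving nestlings).

5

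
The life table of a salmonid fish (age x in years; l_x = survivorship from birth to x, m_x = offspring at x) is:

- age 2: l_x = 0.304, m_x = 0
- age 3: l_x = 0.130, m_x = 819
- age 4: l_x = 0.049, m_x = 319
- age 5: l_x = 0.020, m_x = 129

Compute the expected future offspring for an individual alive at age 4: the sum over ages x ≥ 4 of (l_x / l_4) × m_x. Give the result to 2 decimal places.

l_4 = 0.049. Conditional survival from age 4 to x is l_x / l_4.
  x=4: (0.049/0.049) × 319 = 319.0000
  x=5: (0.020/0.049) × 129 = 52.6531
Sum = 319.0000 + 52.6531 = 371.6531

371.65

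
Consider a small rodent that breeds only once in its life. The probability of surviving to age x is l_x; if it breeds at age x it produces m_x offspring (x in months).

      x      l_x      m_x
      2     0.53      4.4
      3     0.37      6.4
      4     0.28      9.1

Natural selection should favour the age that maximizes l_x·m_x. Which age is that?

Expected offspring if breeding at age x = l_x × m_x:
  age 2: 0.53 × 4.4 = 2.332
  age 3: 0.37 × 6.4 = 2.368
  age 4: 0.28 × 9.1 = 2.548
Maximum at age 4 (2.548).

4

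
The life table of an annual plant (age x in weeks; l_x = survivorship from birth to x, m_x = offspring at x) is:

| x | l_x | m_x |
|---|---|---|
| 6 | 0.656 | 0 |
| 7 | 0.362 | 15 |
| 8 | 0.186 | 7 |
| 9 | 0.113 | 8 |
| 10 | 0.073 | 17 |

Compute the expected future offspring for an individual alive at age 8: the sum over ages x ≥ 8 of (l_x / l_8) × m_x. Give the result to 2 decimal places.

l_8 = 0.186. Conditional survival from age 8 to x is l_x / l_8.
  x=8: (0.186/0.186) × 7 = 7.0000
  x=9: (0.113/0.186) × 8 = 4.8602
  x=10: (0.073/0.186) × 17 = 6.6720
Sum = 7.0000 + 4.8602 + 6.6720 = 18.5323

18.53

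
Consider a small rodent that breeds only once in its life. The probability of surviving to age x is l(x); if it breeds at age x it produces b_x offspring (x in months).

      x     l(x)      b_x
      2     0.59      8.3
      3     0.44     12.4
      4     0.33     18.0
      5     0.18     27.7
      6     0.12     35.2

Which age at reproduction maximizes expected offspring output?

Expected offspring if breeding at age x = l(x) × b_x:
  age 2: 0.59 × 8.3 = 4.897
  age 3: 0.44 × 12.4 = 5.456
  age 4: 0.33 × 18.0 = 5.940
  age 5: 0.18 × 27.7 = 4.986
  age 6: 0.12 × 35.2 = 4.224
Maximum at age 4 (5.940).

4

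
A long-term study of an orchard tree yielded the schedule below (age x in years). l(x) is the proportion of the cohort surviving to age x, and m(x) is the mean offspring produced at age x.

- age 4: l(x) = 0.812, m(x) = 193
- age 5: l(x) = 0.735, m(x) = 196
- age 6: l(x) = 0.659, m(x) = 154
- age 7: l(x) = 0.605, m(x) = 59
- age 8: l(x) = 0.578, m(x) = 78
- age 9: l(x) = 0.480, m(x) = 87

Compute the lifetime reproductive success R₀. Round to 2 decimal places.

R₀ = Σ l(x) m(x):
  age 4: 0.812 × 193 = 156.7160
  age 5: 0.735 × 196 = 144.0600
  age 6: 0.659 × 154 = 101.4860
  age 7: 0.605 × 59 = 35.6950
  age 8: 0.578 × 78 = 45.0840
  age 9: 0.480 × 87 = 41.7600
R₀ = 156.7160 + 144.0600 + 101.4860 + 35.6950 + 45.0840 + 41.7600 = 524.8010

524.80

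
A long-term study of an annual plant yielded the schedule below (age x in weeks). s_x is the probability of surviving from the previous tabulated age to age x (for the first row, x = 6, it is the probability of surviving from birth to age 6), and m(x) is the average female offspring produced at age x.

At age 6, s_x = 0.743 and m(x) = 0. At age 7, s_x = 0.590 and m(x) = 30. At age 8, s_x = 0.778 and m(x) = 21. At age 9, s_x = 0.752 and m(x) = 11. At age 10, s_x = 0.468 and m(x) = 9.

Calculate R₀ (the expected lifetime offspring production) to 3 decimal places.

24.215

Survivorship from birth: l_x = s_6·s_7·…·s_x.
  l_6 = 0.74300
  l_7 = 0.43837
  l_8 = 0.34105
  l_9 = 0.25647
  l_10 = 0.12003
R₀ = Σ l_x m(x):
  age 6: 0.74300 × 0 = 0.0000
  age 7: 0.43837 × 30 = 13.1511
  age 8: 0.34105 × 21 = 7.1621
  age 9: 0.25647 × 11 = 2.8212
  age 10: 0.12003 × 9 = 1.0803
R₀ = 0.0000 + 13.1511 + 7.1621 + 2.8212 + 1.0803 = 24.2146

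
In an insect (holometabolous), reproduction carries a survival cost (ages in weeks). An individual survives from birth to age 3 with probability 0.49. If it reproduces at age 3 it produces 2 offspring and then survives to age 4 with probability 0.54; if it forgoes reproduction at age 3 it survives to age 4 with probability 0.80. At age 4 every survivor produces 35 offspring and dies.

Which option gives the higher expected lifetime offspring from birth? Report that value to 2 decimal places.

breed at age 3: R₀ = 0.49 × (2 + 0.54 × 35) = 0.49 × 20.9000 = 10.2410
delay to age 4: R₀ = 0.49 × (0.80 × 35) = 0.49 × 28.0000 = 13.7200
Higher: delay to age 4 (13.7200).

13.72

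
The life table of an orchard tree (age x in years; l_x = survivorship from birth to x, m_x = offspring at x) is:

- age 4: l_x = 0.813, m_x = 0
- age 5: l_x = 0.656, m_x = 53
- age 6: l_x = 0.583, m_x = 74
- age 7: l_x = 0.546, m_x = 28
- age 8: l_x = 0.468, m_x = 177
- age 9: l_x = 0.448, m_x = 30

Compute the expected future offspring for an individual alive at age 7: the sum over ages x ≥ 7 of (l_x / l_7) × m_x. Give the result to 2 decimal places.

204.33

l_7 = 0.546. Conditional survival from age 7 to x is l_x / l_7.
  x=7: (0.546/0.546) × 28 = 28.0000
  x=8: (0.468/0.546) × 177 = 151.7143
  x=9: (0.448/0.546) × 30 = 24.6154
Sum = 28.0000 + 151.7143 + 24.6154 = 204.3297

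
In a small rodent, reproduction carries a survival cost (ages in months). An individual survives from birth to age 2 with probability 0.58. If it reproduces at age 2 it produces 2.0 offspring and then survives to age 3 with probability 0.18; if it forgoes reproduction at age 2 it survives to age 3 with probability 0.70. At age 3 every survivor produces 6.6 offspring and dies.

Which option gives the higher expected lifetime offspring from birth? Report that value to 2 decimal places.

breed at age 2: R₀ = 0.58 × (2.0 + 0.18 × 6.6) = 0.58 × 3.1880 = 1.8490
delay to age 3: R₀ = 0.58 × (0.70 × 6.6) = 0.58 × 4.6200 = 2.6796
Higher: delay to age 3 (2.6796).

2.68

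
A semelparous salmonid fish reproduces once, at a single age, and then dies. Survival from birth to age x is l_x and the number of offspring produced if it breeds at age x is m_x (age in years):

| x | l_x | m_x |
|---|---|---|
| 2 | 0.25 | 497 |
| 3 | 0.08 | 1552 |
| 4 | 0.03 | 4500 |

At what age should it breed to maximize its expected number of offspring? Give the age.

4

Expected offspring if breeding at age x = l_x × m_x:
  age 2: 0.25 × 497 = 124.250
  age 3: 0.08 × 1552 = 124.160
  age 4: 0.03 × 4500 = 135.000
Maximum at age 4 (135.000).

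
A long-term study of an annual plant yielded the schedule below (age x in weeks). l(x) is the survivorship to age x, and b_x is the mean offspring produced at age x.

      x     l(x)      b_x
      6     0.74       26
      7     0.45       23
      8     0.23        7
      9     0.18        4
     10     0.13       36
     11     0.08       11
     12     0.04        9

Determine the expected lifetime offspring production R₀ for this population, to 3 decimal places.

37.840

R₀ = Σ l(x) b_x:
  age 6: 0.74 × 26 = 19.2400
  age 7: 0.45 × 23 = 10.3500
  age 8: 0.23 × 7 = 1.6100
  age 9: 0.18 × 4 = 0.7200
  age 10: 0.13 × 36 = 4.6800
  age 11: 0.08 × 11 = 0.8800
  age 12: 0.04 × 9 = 0.3600
R₀ = 19.2400 + 10.3500 + 1.6100 + 0.7200 + 4.6800 + 0.8800 + 0.3600 = 37.8400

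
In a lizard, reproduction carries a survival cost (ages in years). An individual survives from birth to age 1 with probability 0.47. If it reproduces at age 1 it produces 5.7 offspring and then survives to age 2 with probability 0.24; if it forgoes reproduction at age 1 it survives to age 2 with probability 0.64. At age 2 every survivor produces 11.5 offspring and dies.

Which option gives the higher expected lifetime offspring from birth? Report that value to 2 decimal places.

breed at age 1: R₀ = 0.47 × (5.7 + 0.24 × 11.5) = 0.47 × 8.4600 = 3.9762
delay to age 2: R₀ = 0.47 × (0.64 × 11.5) = 0.47 × 7.3600 = 3.4592
Higher: breed at age 1 (3.9762).

3.98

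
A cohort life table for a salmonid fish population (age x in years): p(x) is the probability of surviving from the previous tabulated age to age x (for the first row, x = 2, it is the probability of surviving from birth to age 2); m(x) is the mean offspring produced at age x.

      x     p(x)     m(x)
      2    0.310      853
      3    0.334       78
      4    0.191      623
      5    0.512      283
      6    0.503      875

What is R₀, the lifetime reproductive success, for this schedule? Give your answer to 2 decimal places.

Survivorship from birth: l_x = p_2·p_3·…·p_x.
  l_2 = 0.31000
  l_3 = 0.10354
  l_4 = 0.01978
  l_5 = 0.01013
  l_6 = 0.00509
R₀ = Σ l_x m(x):
  age 2: 0.31000 × 853 = 264.4300
  age 3: 0.10354 × 78 = 8.0761
  age 4: 0.01978 × 623 = 12.3229
  age 5: 0.01013 × 283 = 2.8668
  age 6: 0.00509 × 875 = 4.4538
R₀ = 264.4300 + 8.0761 + 12.3229 + 2.8668 + 4.4538 = 292.1496

292.15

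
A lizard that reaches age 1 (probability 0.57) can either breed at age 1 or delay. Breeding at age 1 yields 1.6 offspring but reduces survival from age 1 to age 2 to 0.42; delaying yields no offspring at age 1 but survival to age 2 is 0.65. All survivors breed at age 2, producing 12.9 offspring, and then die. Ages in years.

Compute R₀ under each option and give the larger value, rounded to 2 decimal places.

4.78

breed at age 1: R₀ = 0.57 × (1.6 + 0.42 × 12.9) = 0.57 × 7.0180 = 4.0003
delay to age 2: R₀ = 0.57 × (0.65 × 12.9) = 0.57 × 8.3850 = 4.7794
Higher: delay to age 2 (4.7794).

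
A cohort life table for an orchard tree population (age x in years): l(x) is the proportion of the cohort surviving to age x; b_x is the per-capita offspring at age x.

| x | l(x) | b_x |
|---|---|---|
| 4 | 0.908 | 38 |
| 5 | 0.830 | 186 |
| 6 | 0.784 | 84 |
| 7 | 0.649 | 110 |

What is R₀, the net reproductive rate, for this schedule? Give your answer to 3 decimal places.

326.130

R₀ = Σ l(x) b_x:
  age 4: 0.908 × 38 = 34.5040
  age 5: 0.830 × 186 = 154.3800
  age 6: 0.784 × 84 = 65.8560
  age 7: 0.649 × 110 = 71.3900
R₀ = 34.5040 + 154.3800 + 65.8560 + 71.3900 = 326.1300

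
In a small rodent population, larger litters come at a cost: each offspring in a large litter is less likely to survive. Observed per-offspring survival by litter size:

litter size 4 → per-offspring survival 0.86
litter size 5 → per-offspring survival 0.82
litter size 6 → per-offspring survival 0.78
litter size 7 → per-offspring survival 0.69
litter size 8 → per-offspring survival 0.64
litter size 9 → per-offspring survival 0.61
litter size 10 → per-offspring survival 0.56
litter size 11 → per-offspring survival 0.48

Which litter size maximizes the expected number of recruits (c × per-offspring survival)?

10

Expected recruits = c × s(c):
  c=4: 4 × 0.86 = 3.440
  c=5: 5 × 0.82 = 4.100
  c=6: 6 × 0.78 = 4.680
  c=7: 7 × 0.69 = 4.830
  c=8: 8 × 0.64 = 5.120
  c=9: 9 × 0.61 = 5.490
  c=10: 10 × 0.56 = 5.600
  c=11: 11 × 0.48 = 5.280
Maximum at c = 10 (5.600 recruits).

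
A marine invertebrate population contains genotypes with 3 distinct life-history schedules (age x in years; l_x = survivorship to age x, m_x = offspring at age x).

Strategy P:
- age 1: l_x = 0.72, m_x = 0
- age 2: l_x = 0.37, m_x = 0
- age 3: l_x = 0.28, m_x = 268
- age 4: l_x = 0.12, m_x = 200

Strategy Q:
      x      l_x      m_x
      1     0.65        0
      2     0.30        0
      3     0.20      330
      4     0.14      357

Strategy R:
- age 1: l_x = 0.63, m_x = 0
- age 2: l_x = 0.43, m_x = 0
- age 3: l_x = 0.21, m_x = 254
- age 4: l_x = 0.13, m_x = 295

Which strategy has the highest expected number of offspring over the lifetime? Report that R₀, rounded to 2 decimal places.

115.98

Strategy P: R₀ = 0.72×0 + 0.37×0 + 0.28×268 + 0.12×200 = 99.0400
Strategy Q: R₀ = 0.65×0 + 0.30×0 + 0.20×330 + 0.14×357 = 115.9800
Strategy R: R₀ = 0.63×0 + 0.43×0 + 0.21×254 + 0.13×295 = 91.6900
Highest R₀: strategy Q with 115.9800.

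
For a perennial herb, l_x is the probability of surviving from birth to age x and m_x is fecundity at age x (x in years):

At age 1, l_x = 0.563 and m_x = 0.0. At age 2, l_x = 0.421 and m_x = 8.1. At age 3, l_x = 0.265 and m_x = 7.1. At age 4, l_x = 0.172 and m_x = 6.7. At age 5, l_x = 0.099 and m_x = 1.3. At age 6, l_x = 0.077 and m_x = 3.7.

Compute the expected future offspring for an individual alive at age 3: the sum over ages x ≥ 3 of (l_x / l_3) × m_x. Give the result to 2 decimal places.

l_3 = 0.265. Conditional survival from age 3 to x is l_x / l_3.
  x=3: (0.265/0.265) × 7.1 = 7.1000
  x=4: (0.172/0.265) × 6.7 = 4.3487
  x=5: (0.099/0.265) × 1.3 = 0.4857
  x=6: (0.077/0.265) × 3.7 = 1.0751
Sum = 7.1000 + 4.3487 + 0.4857 + 1.0751 = 13.0094

13.01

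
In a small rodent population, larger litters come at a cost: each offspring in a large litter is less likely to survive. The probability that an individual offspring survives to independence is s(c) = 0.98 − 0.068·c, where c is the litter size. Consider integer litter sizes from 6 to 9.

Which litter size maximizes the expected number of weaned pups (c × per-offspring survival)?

Expected weaned pups = c × s(c):
  c=6: 6 × 0.572 = 3.432
  c=7: 7 × 0.504 = 3.528
  c=8: 8 × 0.436 = 3.488
  c=9: 9 × 0.368 = 3.312
Maximum at c = 7 (3.528 weaned pups).

7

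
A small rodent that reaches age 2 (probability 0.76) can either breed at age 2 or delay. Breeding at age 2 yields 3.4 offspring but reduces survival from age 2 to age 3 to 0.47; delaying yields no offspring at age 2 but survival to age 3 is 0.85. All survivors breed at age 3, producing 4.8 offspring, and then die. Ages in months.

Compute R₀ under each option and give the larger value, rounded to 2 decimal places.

4.30

breed at age 2: R₀ = 0.76 × (3.4 + 0.47 × 4.8) = 0.76 × 5.6560 = 4.2986
delay to age 3: R₀ = 0.76 × (0.85 × 4.8) = 0.76 × 4.0800 = 3.1008
Higher: breed at age 2 (4.2986).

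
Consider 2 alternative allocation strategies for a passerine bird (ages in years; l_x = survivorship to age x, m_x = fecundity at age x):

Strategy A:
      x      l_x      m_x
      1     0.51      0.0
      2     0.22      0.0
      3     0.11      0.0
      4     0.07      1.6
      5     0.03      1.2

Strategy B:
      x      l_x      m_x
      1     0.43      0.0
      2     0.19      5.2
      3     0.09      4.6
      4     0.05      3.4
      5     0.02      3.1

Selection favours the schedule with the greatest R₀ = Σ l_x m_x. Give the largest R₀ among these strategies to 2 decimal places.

1.63

Strategy A: R₀ = 0.51×0.0 + 0.22×0.0 + 0.11×0.0 + 0.07×1.6 + 0.03×1.2 = 0.1480
Strategy B: R₀ = 0.43×0.0 + 0.19×5.2 + 0.09×4.6 + 0.05×3.4 + 0.02×3.1 = 1.6340
Highest R₀: strategy B with 1.6340.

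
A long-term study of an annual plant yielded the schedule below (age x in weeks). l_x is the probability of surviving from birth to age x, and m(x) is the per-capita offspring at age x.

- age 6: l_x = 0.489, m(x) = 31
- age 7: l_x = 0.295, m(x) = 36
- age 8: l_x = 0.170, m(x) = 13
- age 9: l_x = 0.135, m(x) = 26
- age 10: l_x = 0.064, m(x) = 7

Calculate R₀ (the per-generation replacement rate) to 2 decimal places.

31.95

R₀ = Σ l_x m(x):
  age 6: 0.489 × 31 = 15.1590
  age 7: 0.295 × 36 = 10.6200
  age 8: 0.170 × 13 = 2.2100
  age 9: 0.135 × 26 = 3.5100
  age 10: 0.064 × 7 = 0.4480
R₀ = 15.1590 + 10.6200 + 2.2100 + 3.5100 + 0.4480 = 31.9470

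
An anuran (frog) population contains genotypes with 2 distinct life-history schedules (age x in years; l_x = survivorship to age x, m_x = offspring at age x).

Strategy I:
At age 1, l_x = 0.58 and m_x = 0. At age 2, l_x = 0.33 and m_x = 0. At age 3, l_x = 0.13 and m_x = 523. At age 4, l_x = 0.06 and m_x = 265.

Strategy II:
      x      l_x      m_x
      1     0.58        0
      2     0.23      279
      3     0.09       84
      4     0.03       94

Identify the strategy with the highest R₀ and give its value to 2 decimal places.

83.89

Strategy I: R₀ = 0.58×0 + 0.33×0 + 0.13×523 + 0.06×265 = 83.8900
Strategy II: R₀ = 0.58×0 + 0.23×279 + 0.09×84 + 0.03×94 = 74.5500
Highest R₀: strategy I with 83.8900.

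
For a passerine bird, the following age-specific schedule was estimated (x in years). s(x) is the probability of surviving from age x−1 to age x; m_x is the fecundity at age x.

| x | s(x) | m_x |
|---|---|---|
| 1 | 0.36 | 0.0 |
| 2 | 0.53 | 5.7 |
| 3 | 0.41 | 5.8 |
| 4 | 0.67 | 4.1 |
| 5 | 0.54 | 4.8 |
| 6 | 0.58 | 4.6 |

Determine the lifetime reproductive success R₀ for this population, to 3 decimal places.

1.968

Survivorship from birth: l_x = s_1·s_2·…·s_x.
  l_1 = 0.36000
  l_2 = 0.19080
  l_3 = 0.07823
  l_4 = 0.05241
  l_5 = 0.02830
  l_6 = 0.01642
R₀ = Σ l_x m_x:
  age 1: 0.36000 × 0.0 = 0.0000
  age 2: 0.19080 × 5.7 = 1.0876
  age 3: 0.07823 × 5.8 = 0.4537
  age 4: 0.05241 × 4.1 = 0.2149
  age 5: 0.02830 × 4.8 = 0.1358
  age 6: 0.01642 × 4.6 = 0.0755
R₀ = 0.0000 + 1.0876 + 0.4537 + 0.2149 + 0.1358 + 0.0755 = 1.9675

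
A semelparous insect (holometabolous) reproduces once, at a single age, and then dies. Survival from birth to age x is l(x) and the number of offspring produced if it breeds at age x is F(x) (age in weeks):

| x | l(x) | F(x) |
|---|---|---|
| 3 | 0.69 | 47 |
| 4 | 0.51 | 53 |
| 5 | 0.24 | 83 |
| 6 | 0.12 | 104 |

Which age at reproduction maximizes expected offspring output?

Expected offspring if breeding at age x = l(x) × F(x):
  age 3: 0.69 × 47 = 32.430
  age 4: 0.51 × 53 = 27.030
  age 5: 0.24 × 83 = 19.920
  age 6: 0.12 × 104 = 12.480
Maximum at age 3 (32.430).

3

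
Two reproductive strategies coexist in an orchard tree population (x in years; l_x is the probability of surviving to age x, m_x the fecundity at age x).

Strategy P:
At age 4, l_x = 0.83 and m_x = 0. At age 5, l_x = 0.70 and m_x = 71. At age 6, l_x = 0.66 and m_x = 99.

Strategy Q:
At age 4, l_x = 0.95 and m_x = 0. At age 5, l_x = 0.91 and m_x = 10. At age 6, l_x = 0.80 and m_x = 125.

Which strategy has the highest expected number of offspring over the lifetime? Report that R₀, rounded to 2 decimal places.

Strategy P: R₀ = 0.83×0 + 0.70×71 + 0.66×99 = 115.0400
Strategy Q: R₀ = 0.95×0 + 0.91×10 + 0.80×125 = 109.1000
Highest R₀: strategy P with 115.0400.

115.04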